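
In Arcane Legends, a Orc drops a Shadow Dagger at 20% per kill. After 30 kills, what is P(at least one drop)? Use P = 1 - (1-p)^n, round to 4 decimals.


P(at least one) = 1 - P(none) = 1 - (1-p)^n
p = 20/100 = 0.2
1 - p = 0.8
(1 - p)^30 = 0.8^30 = 0.001238
P(at least one) = 1 - 0.001238 = 0.9988

0.9988


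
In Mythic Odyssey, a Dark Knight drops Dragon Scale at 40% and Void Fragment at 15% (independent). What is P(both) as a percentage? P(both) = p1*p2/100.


For independent events, P(both) = P(A) * P(B)
= 40% * 15%
= 600 / 100 %
= 6.0%

6.0%


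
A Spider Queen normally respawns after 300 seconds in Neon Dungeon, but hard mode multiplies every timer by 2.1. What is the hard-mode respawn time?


Respawn time = base * multiplier
= 300 * 2.1
= 630.0 seconds

630.0 seconds


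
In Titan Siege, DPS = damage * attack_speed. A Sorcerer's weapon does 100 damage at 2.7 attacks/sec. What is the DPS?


DPS = damage * attack_speed
= 100 * 2.7
= 270.0

270.0 DPS


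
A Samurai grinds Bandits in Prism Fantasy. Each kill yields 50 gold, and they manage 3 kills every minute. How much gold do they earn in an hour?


Gold per minute = 50 * 3 = 150
Gold per hour = 150 * 60 = 9000

9000 gold/hour


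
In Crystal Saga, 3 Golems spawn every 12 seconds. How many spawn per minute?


Spawns per minute = count * (60 / interval)
= 3 * (60 / 12)
= 3 * 5.0
= 15.0

15.0 per minute


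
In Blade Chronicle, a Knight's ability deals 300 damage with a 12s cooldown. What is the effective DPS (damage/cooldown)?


DPS = damage / cooldown
= 300 / 12
= 25.00

25.00 DPS


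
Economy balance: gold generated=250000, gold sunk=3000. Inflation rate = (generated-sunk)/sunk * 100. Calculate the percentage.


Net gold = 250000 - 3000 = 247000
Inflation rate = net / sunk * 100 = 247000 / 3000 * 100
= 82.333333 * 100
= 8233.33%

8233.33%


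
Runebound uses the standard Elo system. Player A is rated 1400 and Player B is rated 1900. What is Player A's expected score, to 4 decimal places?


Elo expected score: Ea = 1/(1 + 10^((Rb-Ra)/400))
Rb - Ra = 1900 - 1400 = 500
(Rb-Ra)/400 = 500/400 = 1.25
10^1.25 = 17.782794
Ea = 1/(1 + 17.782794) = 1/18.782794 = 0.0532

0.0532


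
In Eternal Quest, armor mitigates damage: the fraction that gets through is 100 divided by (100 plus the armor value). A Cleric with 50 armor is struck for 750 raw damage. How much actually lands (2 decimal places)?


actual = 750 * 100 / (100 + 50)
= 750 * 100 / 150
= 75000 / 150
= 500.00

500.00 damage


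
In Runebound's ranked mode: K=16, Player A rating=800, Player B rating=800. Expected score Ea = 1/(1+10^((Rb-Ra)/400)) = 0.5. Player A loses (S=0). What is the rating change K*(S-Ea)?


Elo update: delta = K * (S - Ea), where S = 0 (loses)
S - Ea = 0 - 0.5 = -0.5
Rating change = 16 * -0.5
= -8.00

-8.00 rating points


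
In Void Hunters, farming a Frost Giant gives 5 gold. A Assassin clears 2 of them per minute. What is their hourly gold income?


Gold per minute = 5 * 2 = 10
Gold per hour = 10 * 60 = 600

600 gold/hour


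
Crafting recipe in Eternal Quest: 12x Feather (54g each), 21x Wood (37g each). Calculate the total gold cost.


Cost breakdown:
  Feather: 12 * 54 = 648
  Wood: 21 * 37 = 777
Total = 648 + 777 = 1425

1425 gold


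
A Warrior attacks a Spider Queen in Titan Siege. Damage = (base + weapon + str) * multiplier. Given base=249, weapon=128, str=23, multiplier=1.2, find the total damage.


Sum base + weapon + str = 249 + 128 + 23 = 400
Multiply by 1.2:
400 * 1.2 = 480.0

480.0 damage


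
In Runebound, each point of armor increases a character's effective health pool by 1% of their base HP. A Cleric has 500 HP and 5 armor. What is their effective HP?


EHP = 500 * (1 + 5/100)
= 500 * (1 + 0.05)
= 500 * 1.05
= 525.0

525.0 EHP


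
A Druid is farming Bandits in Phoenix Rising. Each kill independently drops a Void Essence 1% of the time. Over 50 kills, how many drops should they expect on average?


Expected drops = kills * (drop_rate / 100)
= 50 * (1 / 100)
= 50 * 0.01
= 0.5

0.5 drops


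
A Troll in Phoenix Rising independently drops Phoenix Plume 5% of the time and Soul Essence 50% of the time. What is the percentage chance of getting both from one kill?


For independent events, P(both) = P(A) * P(B)
= 5% * 50%
= 250 / 100 %
= 2.5%

2.5%


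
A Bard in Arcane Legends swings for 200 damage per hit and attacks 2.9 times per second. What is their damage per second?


DPS = damage * attack_speed
= 200 * 2.9
= 580.0

580.0 DPS


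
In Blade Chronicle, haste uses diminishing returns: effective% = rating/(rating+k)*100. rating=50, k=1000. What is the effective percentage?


effective% = rating / (rating + k) * 100
= 50 / (50 + 1000) * 100
= 50 / 1050 * 100
= 0.047619 * 100
= 4.76%

4.76%


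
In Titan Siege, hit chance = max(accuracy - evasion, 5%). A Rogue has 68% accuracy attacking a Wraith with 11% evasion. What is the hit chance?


accuracy - evasion = 68 - 11 = 57
Apply floor: max(57, 5) = 57
Hit chance = 57%

57%


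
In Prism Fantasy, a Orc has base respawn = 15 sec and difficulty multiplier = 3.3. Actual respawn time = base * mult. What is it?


Respawn time = base * multiplier
= 15 * 3.3
= 49.5 seconds

49.5 seconds


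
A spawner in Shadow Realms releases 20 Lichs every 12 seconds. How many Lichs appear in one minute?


Spawns per minute = count * (60 / interval)
= 20 * (60 / 12)
= 20 * 5.0
= 100.0

100.0 per minute


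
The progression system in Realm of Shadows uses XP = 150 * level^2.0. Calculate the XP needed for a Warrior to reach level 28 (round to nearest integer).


XP = 150 * level^2.0
Substitute level = 28:
XP = 150 * 28^2.0
= 150 * 784.0
= 117600

117600 XP


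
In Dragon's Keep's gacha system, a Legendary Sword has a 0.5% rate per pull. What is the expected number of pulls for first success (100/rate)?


Expected pulls for a geometric distribution = 1/p = 100 / rate%
= 100 / 0.5
= 200.0

200.0 pulls


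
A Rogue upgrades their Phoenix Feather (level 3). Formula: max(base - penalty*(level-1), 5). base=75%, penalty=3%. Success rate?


raw_rate = 75 - 3 * (3 - 1)
= 75 - 3 * 2
= 75 - 6
= 69
Apply floor: max(69, 5) = 69%

69%


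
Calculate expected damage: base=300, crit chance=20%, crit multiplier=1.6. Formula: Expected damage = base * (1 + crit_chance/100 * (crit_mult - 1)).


E[dmg] = base * (1 + crit_chance * (crit_mult - 1))
cc as decimal = 20/100 = 0.2
cm - 1 = 1.6 - 1 = 0.6
Bonus factor = 0.2 * 0.6 = 0.12
Total multiplier = 1 + 0.12 = 1.12
Expected damage = 300 * 1.12 = 336.00

336.00 damage


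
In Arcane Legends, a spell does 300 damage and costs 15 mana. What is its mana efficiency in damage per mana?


Efficiency = damage / mana
= 300 / 15
= 20.00

20.00 dmg/mana


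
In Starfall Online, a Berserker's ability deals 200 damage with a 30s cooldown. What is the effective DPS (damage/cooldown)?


DPS = damage / cooldown
= 200 / 30
= 6.67

6.67 DPS


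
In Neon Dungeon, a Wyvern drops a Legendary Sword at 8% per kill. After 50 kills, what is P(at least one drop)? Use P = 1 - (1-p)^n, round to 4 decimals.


P(at least one) = 1 - P(none) = 1 - (1-p)^n
p = 8/100 = 0.08
1 - p = 0.92
(1 - p)^50 = 0.92^50 = 0.015466
P(at least one) = 1 - 0.015466 = 0.9845

0.9845


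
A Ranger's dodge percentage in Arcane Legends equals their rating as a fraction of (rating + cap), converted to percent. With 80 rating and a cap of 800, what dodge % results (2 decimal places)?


dodge% = 80 / (80 + 800) * 100
= 80 / 880 * 100
= 0.090909 * 100
= 9.09%

9.09%


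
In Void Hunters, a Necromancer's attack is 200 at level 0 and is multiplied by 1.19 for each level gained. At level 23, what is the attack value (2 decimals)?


value = base * growth^level
= 200 * 1.19^23
= 200 * 54.648735
= 10929.75

10929.75 attack


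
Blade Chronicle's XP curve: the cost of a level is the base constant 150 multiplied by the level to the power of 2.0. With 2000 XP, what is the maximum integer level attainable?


XP = 150 * level^2.0, so level = (XP / 150)^(1/2.0)
= (2000 / 150)^(1/2.0)
= 13.3333^0.5
= 3.6515
Floor: level = 3

level 3


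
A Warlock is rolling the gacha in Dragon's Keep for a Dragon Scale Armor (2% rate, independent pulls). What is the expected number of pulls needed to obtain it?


Expected pulls for a geometric distribution = 1/p = 100 / rate%
= 100 / 2
= 50.0

50.0 pulls


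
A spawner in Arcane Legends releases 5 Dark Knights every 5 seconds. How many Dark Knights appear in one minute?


Spawns per minute = count * (60 / interval)
= 5 * (60 / 5)
= 5 * 12.0
= 60.0

60.0 per minute


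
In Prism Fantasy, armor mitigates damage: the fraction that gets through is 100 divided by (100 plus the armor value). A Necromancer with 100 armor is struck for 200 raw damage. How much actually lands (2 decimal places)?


actual = 200 * 100 / (100 + 100)
= 200 * 100 / 200
= 20000 / 200
= 100.00

100.00 damage


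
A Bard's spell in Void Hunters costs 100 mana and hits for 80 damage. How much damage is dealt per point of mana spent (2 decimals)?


Efficiency = damage / mana
= 80 / 100
= 0.80

0.80 dmg/mana


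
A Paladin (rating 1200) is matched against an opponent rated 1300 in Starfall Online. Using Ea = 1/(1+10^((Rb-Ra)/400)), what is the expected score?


Elo expected score: Ea = 1/(1 + 10^((Rb-Ra)/400))
Rb - Ra = 1300 - 1200 = 100
(Rb-Ra)/400 = 100/400 = 0.25
10^0.25 = 1.778279
Ea = 1/(1 + 1.778279) = 1/2.778279 = 0.3599

0.3599


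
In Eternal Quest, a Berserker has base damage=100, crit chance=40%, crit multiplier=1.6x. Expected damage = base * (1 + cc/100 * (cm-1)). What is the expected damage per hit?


E[dmg] = base * (1 + crit_chance * (crit_mult - 1))
cc as decimal = 40/100 = 0.4
cm - 1 = 1.6 - 1 = 0.6
Bonus factor = 0.4 * 0.6 = 0.24
Total multiplier = 1 + 0.24 = 1.24
Expected damage = 100 * 1.24 = 124.00

124.00 damage


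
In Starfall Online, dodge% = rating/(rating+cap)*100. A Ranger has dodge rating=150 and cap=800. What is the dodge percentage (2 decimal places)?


dodge% = 150 / (150 + 800) * 100
= 150 / 950 * 100
= 0.157895 * 100
= 15.79%

15.79%


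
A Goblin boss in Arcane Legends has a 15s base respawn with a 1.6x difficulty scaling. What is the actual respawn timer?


Respawn time = base * multiplier
= 15 * 1.6
= 24.0 seconds

24.0 seconds


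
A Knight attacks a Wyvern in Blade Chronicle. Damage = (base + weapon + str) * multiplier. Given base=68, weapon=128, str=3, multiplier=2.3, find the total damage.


Sum base + weapon + str = 68 + 128 + 3 = 199
Multiply by 2.3:
199 * 2.3 = 457.7

457.7 damage


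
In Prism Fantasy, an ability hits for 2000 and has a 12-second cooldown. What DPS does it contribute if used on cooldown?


DPS = damage / cooldown
= 2000 / 12
= 166.67

166.67 DPS


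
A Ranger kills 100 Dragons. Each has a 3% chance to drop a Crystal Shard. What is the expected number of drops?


Expected drops = kills * (drop_rate / 100)
= 100 * (3 / 100)
= 100 * 0.03
= 3.0

3.0 drops


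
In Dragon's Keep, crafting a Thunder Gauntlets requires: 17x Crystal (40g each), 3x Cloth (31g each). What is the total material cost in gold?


Cost breakdown:
  Crystal: 17 * 40 = 680
  Cloth: 3 * 31 = 93
Total = 680 + 93 = 773

773 gold


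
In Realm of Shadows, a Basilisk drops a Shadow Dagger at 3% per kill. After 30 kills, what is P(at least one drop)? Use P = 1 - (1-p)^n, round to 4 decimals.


P(at least one) = 1 - P(none) = 1 - (1-p)^n
p = 3/100 = 0.03
1 - p = 0.97
(1 - p)^30 = 0.97^30 = 0.401007
P(at least one) = 1 - 0.401007 = 0.5990

0.5990


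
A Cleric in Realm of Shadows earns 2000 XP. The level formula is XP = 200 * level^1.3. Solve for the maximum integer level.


XP = 200 * level^1.3, so level = (XP / 200)^(1/1.3)
= (2000 / 200)^(1/1.3)
= 10.0^0.7692
= 5.878
Floor: level = 5

level 5


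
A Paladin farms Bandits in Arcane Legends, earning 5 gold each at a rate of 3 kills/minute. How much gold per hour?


Gold per minute = 5 * 3 = 15
Gold per hour = 15 * 60 = 900

900 gold/hour


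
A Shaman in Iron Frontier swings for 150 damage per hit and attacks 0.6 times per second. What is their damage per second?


DPS = damage * attack_speed
= 150 * 0.6
= 90.0

90.0 DPS


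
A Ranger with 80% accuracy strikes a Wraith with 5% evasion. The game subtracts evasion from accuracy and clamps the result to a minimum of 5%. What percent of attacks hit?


accuracy - evasion = 80 - 5 = 75
Apply floor: max(75, 5) = 75
Hit chance = 75%

75%


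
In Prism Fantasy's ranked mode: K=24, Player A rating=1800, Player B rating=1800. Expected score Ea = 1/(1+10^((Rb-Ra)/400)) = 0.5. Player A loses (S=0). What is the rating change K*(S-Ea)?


Elo update: delta = K * (S - Ea), where S = 0 (loses)
S - Ea = 0 - 0.5 = -0.5
Rating change = 24 * -0.5
= -12.00

-12.00 rating points


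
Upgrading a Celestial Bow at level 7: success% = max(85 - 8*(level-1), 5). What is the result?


raw_rate = 85 - 8 * (7 - 1)
= 85 - 8 * 6
= 85 - 48
= 37
Apply floor: max(37, 5) = 37%

37%


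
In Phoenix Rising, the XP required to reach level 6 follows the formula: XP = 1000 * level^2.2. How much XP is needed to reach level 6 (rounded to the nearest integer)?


XP = 1000 * level^2.2
Substitute level = 6:
XP = 1000 * 6^2.2
= 1000 * 51.5149
= 51515

51515 XP


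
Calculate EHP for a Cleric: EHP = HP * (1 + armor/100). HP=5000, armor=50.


EHP = 5000 * (1 + 50/100)
= 5000 * (1 + 0.5)
= 5000 * 1.5
= 7500.0

7500.0 EHP


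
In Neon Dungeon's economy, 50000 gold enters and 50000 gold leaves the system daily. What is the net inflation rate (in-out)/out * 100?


Net gold = 50000 - 50000 = 0
Inflation rate = net / sunk * 100 = 0 / 50000 * 100
= 0.0 * 100
= 0.00%

0.00%


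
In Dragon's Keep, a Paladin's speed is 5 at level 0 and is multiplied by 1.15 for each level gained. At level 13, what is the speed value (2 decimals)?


value = base * growth^level
= 5 * 1.15^13
= 5 * 6.152788
= 30.76

30.76 speed


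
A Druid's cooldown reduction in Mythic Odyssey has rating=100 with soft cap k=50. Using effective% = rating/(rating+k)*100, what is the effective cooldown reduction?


effective% = rating / (rating + k) * 100
= 100 / (100 + 50) * 100
= 100 / 150 * 100
= 0.666667 * 100
= 66.67%

66.67%


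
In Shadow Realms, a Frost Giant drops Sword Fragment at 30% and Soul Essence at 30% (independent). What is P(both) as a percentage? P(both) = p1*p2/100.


For independent events, P(both) = P(A) * P(B)
= 30% * 30%
= 900 / 100 %
= 9.0%

9.0%


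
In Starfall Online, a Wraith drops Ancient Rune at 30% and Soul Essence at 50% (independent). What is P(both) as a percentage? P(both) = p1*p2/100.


For independent events, P(both) = P(A) * P(B)
= 30% * 50%
= 1500 / 100 %
= 15.0%

15.0%


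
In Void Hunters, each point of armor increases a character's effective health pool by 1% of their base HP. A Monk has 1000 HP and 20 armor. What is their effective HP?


EHP = 1000 * (1 + 20/100)
= 1000 * (1 + 0.2)
= 1000 * 1.2
= 1200.0

1200.0 EHP


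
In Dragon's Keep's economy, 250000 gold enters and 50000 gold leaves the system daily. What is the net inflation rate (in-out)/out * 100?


Net gold = 250000 - 50000 = 200000
Inflation rate = net / sunk * 100 = 200000 / 50000 * 100
= 4.0 * 100
= 400.00%

400.00%


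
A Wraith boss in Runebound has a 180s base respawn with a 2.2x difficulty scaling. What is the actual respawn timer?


Respawn time = base * multiplier
= 180 * 2.2
= 396.0 seconds

396.0 seconds


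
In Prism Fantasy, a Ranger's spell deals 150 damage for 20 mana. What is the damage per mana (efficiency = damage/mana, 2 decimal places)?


Efficiency = damage / mana
= 150 / 20
= 7.50

7.50 dmg/mana


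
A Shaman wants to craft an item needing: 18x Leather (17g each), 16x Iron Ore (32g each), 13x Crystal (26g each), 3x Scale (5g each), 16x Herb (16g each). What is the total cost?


Cost breakdown:
  Leather: 18 * 17 = 306
  Iron Ore: 16 * 32 = 512
  Crystal: 13 * 26 = 338
  Scale: 3 * 5 = 15
  Herb: 16 * 16 = 256
Total = 306 + 512 + 338 + 15 + 256 = 1427

1427 gold


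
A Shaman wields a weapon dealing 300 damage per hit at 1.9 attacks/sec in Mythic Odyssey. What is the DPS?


DPS = damage * attack_speed
= 300 * 1.9
= 570.0

570.0 DPS


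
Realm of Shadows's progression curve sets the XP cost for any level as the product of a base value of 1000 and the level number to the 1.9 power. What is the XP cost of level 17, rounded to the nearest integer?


XP = 1000 * level^1.9
Substitute level = 17:
XP = 1000 * 17^1.9
= 1000 * 217.6973
= 217697

217697 XP


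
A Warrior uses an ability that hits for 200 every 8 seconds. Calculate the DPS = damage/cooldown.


DPS = damage / cooldown
= 200 / 8
= 25.00

25.00 DPS


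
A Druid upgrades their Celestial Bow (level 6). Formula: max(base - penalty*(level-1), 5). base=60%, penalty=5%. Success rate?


raw_rate = 60 - 5 * (6 - 1)
= 60 - 5 * 5
= 60 - 25
= 35
Apply floor: max(35, 5) = 35%

35%


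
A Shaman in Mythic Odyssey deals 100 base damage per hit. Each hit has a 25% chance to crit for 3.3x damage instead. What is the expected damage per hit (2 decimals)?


E[dmg] = base * (1 + crit_chance * (crit_mult - 1))
cc as decimal = 25/100 = 0.25
cm - 1 = 3.3 - 1 = 2.3
Bonus factor = 0.25 * 2.3 = 0.575
Total multiplier = 1 + 0.575 = 1.575
Expected damage = 100 * 1.575 = 157.50

157.50 damage


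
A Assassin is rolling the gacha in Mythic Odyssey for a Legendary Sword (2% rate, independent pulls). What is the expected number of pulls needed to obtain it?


Expected pulls for a geometric distribution = 1/p = 100 / rate%
= 100 / 2
= 50.0

50.0 pulls


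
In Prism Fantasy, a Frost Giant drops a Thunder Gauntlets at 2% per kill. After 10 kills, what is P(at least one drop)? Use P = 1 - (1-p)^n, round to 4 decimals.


P(at least one) = 1 - P(none) = 1 - (1-p)^n
p = 2/100 = 0.02
1 - p = 0.98
(1 - p)^10 = 0.98^10 = 0.817073
P(at least one) = 1 - 0.817073 = 0.1829

0.1829


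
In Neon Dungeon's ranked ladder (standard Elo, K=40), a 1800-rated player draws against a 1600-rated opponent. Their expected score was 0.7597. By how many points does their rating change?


Elo update: delta = K * (S - Ea), where S = 0.5 (draws)
S - Ea = 0.5 - 0.7597 = -0.2597
Rating change = 40 * -0.2597
= -10.39

-10.39 rating points


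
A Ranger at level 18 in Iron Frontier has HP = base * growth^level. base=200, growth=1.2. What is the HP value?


value = base * growth^level
= 200 * 1.2^18
= 200 * 26.623333
= 5324.67

5324.67 HP


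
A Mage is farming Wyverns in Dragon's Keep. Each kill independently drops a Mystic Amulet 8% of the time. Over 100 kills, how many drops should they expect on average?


Expected drops = kills * (drop_rate / 100)
= 100 * (8 / 100)
= 100 * 0.08
= 8.0

8.0 drops


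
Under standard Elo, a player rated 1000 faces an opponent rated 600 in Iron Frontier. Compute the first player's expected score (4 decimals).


Elo expected score: Ea = 1/(1 + 10^((Rb-Ra)/400))
Rb - Ra = 600 - 1000 = -400
(Rb-Ra)/400 = -400/400 = -1.0
10^-1.0 = 0.1
Ea = 1/(1 + 0.1) = 1/1.1 = 0.9091

0.9091


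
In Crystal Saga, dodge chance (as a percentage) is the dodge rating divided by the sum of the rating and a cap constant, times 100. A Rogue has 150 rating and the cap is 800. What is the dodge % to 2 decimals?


dodge% = 150 / (150 + 800) * 100
= 150 / 950 * 100
= 0.157895 * 100
= 15.79%

15.79%


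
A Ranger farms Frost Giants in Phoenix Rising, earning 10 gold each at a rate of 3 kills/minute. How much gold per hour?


Gold per minute = 10 * 3 = 30
Gold per hour = 30 * 60 = 1800

1800 gold/hour


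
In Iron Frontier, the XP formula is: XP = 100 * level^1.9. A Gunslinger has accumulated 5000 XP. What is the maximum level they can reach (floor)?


XP = 100 * level^1.9, so level = (XP / 100)^(1/1.9)
= (5000 / 100)^(1/1.9)
= 50.0^0.5263
= 7.8378
Floor: level = 7

level 7


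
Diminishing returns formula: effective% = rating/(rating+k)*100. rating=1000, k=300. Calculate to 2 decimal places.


effective% = rating / (rating + k) * 100
= 1000 / (1000 + 300) * 100
= 1000 / 1300 * 100
= 0.769231 * 100
= 76.92%

76.92%


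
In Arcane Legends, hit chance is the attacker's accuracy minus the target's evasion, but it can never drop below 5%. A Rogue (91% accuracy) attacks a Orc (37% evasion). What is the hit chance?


accuracy - evasion = 91 - 37 = 54
Apply floor: max(54, 5) = 54
Hit chance = 54%

54%


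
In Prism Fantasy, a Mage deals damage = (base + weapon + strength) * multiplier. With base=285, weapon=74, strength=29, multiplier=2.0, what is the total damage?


Sum base + weapon + str = 285 + 74 + 29 = 388
Multiply by 2.0:
388 * 2.0 = 776.0

776.0 damage


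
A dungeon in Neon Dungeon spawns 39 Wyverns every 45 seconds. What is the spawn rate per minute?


Spawns per minute = count * (60 / interval)
= 39 * (60 / 45)
= 39 * 1.3333
= 52.0

52.0 per minute


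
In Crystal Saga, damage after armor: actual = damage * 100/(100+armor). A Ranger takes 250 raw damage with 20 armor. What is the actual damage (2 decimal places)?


actual = 250 * 100 / (100 + 20)
= 250 * 100 / 120
= 25000 / 120
= 208.33

208.33 damage


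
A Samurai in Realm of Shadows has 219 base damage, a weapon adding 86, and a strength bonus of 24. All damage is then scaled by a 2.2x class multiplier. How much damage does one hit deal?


Sum base + weapon + str = 219 + 86 + 24 = 329
Multiply by 2.2:
329 * 2.2 = 723.8

723.8 damage


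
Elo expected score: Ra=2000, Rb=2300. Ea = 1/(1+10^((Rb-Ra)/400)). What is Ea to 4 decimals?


Elo expected score: Ea = 1/(1 + 10^((Rb-Ra)/400))
Rb - Ra = 2300 - 2000 = 300
(Rb-Ra)/400 = 300/400 = 0.75
10^0.75 = 5.623413
Ea = 1/(1 + 5.623413) = 1/6.623413 = 0.1510

0.1510


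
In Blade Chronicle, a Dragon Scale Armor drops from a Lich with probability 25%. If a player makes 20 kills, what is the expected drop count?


Expected drops = kills * (drop_rate / 100)
= 20 * (25 / 100)
= 20 * 0.25
= 5.0

5.0 drops


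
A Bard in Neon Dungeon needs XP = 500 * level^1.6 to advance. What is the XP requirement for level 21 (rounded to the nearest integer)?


XP = 500 * level^1.6
Substitute level = 21:
XP = 500 * 21^1.6
= 500 * 130.4821
= 65241

65241 XP


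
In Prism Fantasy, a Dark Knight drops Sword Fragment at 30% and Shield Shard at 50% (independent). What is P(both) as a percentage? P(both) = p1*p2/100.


For independent events, P(both) = P(A) * P(B)
= 30% * 50%
= 1500 / 100 %
= 15.0%

15.0%


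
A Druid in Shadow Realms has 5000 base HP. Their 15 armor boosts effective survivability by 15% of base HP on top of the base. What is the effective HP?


EHP = 5000 * (1 + 15/100)
= 5000 * (1 + 0.15)
= 5000 * 1.15
= 5750.0

5750.0 EHP


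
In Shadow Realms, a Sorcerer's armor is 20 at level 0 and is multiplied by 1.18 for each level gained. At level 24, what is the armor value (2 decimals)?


value = base * growth^level
= 20 * 1.18^24
= 20 * 53.109006
= 1062.18

1062.18 armor


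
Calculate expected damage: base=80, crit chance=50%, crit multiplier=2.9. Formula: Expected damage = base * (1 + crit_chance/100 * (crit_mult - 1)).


E[dmg] = base * (1 + crit_chance * (crit_mult - 1))
cc as decimal = 50/100 = 0.5
cm - 1 = 2.9 - 1 = 1.9
Bonus factor = 0.5 * 1.9 = 0.95
Total multiplier = 1 + 0.95 = 1.95
Expected damage = 80 * 1.95 = 156.00

156.00 damage


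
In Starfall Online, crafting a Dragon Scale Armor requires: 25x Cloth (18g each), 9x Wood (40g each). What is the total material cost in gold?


Cost breakdown:
  Cloth: 25 * 18 = 450
  Wood: 9 * 40 = 360
Total = 450 + 360 = 810

810 gold


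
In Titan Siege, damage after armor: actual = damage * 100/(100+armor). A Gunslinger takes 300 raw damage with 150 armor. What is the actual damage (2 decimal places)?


actual = 300 * 100 / (100 + 150)
= 300 * 100 / 250
= 30000 / 250
= 120.00

120.00 damage


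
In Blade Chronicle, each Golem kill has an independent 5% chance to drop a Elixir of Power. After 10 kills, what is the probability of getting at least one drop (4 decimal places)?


P(at least one) = 1 - P(none) = 1 - (1-p)^n
p = 5/100 = 0.05
1 - p = 0.95
(1 - p)^10 = 0.95^10 = 0.598737
P(at least one) = 1 - 0.598737 = 0.4013

0.4013


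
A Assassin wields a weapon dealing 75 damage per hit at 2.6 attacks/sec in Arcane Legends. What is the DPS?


DPS = damage * attack_speed
= 75 * 2.6
= 195.0

195.0 DPS


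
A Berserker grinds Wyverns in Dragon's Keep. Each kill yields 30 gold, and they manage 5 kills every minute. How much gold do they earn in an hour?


Gold per minute = 30 * 5 = 150
Gold per hour = 150 * 60 = 9000

9000 gold/hour


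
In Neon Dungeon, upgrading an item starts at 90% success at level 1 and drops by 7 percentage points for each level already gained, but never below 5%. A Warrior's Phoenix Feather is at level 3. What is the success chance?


raw_rate = 90 - 7 * (3 - 1)
= 90 - 7 * 2
= 90 - 14
= 76
Apply floor: max(76, 5) = 76%

76%


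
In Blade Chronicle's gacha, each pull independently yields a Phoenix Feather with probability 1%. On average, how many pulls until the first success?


Expected pulls for a geometric distribution = 1/p = 100 / rate%
= 100 / 1
= 100.0

100.0 pulls


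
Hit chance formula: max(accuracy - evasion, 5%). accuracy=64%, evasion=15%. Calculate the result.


accuracy - evasion = 64 - 15 = 49
Apply floor: max(49, 5) = 49
Hit chance = 49%

49%


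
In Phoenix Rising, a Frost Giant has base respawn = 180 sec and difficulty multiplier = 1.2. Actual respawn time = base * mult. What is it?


Respawn time = base * multiplier
= 180 * 1.2
= 216.0 seconds

216.0 seconds


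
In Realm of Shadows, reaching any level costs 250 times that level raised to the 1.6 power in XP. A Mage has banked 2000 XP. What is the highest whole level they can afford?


XP = 250 * level^1.6, so level = (XP / 250)^(1/1.6)
= (2000 / 250)^(1/1.6)
= 8.0^0.625
= 3.668
Floor: level = 3

level 3


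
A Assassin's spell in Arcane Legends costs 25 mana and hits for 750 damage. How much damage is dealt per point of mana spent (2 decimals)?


Efficiency = damage / mana
= 750 / 25
= 30.00

30.00 dmg/mana


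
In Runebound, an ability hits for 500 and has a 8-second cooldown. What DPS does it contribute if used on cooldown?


DPS = damage / cooldown
= 500 / 8
= 62.50

62.50 DPS


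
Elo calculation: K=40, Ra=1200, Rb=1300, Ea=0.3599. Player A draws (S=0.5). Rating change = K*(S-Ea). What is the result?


Elo update: delta = K * (S - Ea), where S = 0.5 (draws)
S - Ea = 0.5 - 0.3599 = 0.1401
Rating change = 40 * 0.1401
= 5.60

5.60 rating points


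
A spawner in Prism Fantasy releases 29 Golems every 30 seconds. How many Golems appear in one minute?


Spawns per minute = count * (60 / interval)
= 29 * (60 / 30)
= 29 * 2.0
= 58.0

58.0 per minute


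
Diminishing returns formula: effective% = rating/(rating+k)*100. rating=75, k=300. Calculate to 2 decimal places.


effective% = rating / (rating + k) * 100
= 75 / (75 + 300) * 100
= 75 / 375 * 100
= 0.2 * 100
= 20.00%

20.00%


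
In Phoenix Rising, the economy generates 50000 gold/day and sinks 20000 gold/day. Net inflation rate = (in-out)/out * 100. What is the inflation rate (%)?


Net gold = 50000 - 20000 = 30000
Inflation rate = net / sunk * 100 = 30000 / 20000 * 100
= 1.5 * 100
= 150.00%

150.00%


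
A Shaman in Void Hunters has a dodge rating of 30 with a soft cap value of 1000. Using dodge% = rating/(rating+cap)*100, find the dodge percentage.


dodge% = 30 / (30 + 1000) * 100
= 30 / 1030 * 100
= 0.029126 * 100
= 2.91%

2.91%


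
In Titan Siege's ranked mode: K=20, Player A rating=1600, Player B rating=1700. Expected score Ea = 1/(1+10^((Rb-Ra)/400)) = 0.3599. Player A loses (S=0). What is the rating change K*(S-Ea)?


Elo update: delta = K * (S - Ea), where S = 0 (loses)
S - Ea = 0 - 0.3599 = -0.3599
Rating change = 20 * -0.3599
= -7.20

-7.20 rating points


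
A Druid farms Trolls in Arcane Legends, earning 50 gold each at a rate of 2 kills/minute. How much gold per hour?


Gold per minute = 50 * 2 = 100
Gold per hour = 100 * 60 = 6000

6000 gold/hour


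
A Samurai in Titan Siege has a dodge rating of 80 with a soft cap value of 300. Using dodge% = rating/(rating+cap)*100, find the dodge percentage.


dodge% = 80 / (80 + 300) * 100
= 80 / 380 * 100
= 0.210526 * 100
= 21.05%

21.05%


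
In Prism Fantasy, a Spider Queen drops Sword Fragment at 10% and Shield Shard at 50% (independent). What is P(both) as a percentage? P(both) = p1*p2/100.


For independent events, P(both) = P(A) * P(B)
= 10% * 50%
= 500 / 100 %
= 5.0%

5.0%


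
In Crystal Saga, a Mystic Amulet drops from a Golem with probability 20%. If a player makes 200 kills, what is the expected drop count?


Expected drops = kills * (drop_rate / 100)
= 200 * (20 / 100)
= 200 * 0.2
= 40.0

40.0 drops


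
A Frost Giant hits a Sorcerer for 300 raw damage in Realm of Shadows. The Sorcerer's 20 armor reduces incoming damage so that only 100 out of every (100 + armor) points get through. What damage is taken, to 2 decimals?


actual = 300 * 100 / (100 + 20)
= 300 * 100 / 120
= 30000 / 120
= 250.00

250.00 damage


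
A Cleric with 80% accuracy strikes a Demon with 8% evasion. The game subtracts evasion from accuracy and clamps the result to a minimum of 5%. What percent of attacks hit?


accuracy - evasion = 80 - 8 = 72
Apply floor: max(72, 5) = 72
Hit chance = 72%

72%


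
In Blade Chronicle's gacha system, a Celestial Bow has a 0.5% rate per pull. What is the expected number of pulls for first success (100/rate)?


Expected pulls for a geometric distribution = 1/p = 100 / rate%
= 100 / 0.5
= 200.0

200.0 pulls


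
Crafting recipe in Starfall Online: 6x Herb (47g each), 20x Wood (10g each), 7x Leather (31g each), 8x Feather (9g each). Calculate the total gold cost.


Cost breakdown:
  Herb: 6 * 47 = 282
  Wood: 20 * 10 = 200
  Leather: 7 * 31 = 217
  Feather: 8 * 9 = 72
Total = 282 + 200 + 217 + 72 = 771

771 gold


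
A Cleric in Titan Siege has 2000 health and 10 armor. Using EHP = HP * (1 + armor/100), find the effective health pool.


EHP = 2000 * (1 + 10/100)
= 2000 * (1 + 0.1)
= 2000 * 1.1
= 2200.0

2200.0 EHP


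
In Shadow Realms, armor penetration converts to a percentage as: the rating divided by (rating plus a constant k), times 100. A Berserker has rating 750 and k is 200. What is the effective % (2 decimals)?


effective% = rating / (rating + k) * 100
= 750 / (750 + 200) * 100
= 750 / 950 * 100
= 0.789474 * 100
= 78.95%

78.95%


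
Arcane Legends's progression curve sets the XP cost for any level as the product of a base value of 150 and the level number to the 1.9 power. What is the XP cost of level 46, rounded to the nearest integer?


XP = 150 * level^1.9
Substitute level = 46:
XP = 150 * 46^1.9
= 150 * 1442.9121
= 216437

216437 XP


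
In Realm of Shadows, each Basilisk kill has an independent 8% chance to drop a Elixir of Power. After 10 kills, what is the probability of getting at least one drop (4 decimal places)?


P(at least one) = 1 - P(none) = 1 - (1-p)^n
p = 8/100 = 0.08
1 - p = 0.92
(1 - p)^10 = 0.92^10 = 0.434388
P(at least one) = 1 - 0.434388 = 0.5656

0.5656


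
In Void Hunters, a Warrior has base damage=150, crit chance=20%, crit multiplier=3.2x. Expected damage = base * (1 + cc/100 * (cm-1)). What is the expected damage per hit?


E[dmg] = base * (1 + crit_chance * (crit_mult - 1))
cc as decimal = 20/100 = 0.2
cm - 1 = 3.2 - 1 = 2.2
Bonus factor = 0.2 * 2.2 = 0.44
Total multiplier = 1 + 0.44 = 1.44
Expected damage = 150 * 1.44 = 216.00

216.00 damage


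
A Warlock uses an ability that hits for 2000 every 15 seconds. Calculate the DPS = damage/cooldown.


DPS = damage / cooldown
= 2000 / 15
= 133.33

133.33 DPS


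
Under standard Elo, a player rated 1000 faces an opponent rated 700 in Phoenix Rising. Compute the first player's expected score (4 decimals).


Elo expected score: Ea = 1/(1 + 10^((Rb-Ra)/400))
Rb - Ra = 700 - 1000 = -300
(Rb-Ra)/400 = -300/400 = -0.75
10^-0.75 = 0.177828
Ea = 1/(1 + 0.177828) = 1/1.177828 = 0.8490

0.8490


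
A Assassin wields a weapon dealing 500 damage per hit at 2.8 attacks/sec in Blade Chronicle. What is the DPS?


DPS = damage * attack_speed
= 500 * 2.8
= 1400.0

1400.0 DPS


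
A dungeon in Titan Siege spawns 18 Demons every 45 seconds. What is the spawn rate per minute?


Spawns per minute = count * (60 / interval)
= 18 * (60 / 45)
= 18 * 1.3333
= 24.0

24.0 per minute


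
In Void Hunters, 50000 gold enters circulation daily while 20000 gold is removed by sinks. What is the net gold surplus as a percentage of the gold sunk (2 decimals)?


Net gold = 50000 - 20000 = 30000
Inflation rate = net / sunk * 100 = 30000 / 20000 * 100
= 1.5 * 100
= 150.00%

150.00%


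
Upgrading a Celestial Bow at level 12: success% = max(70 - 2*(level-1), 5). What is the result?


raw_rate = 70 - 2 * (12 - 1)
= 70 - 2 * 11
= 70 - 22
= 48
Apply floor: max(48, 5) = 48%

48%


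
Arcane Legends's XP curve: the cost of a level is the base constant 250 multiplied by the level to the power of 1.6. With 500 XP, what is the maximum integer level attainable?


XP = 250 * level^1.6, so level = (XP / 250)^(1/1.6)
= (500 / 250)^(1/1.6)
= 2.0^0.625
= 1.5422
Floor: level = 1

level 1


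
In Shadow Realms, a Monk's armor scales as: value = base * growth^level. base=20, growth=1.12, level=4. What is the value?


value = base * growth^level
= 20 * 1.12^4
= 20 * 1.573519
= 31.47

31.47 armor


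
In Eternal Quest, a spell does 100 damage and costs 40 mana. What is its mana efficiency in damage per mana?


Efficiency = damage / mana
= 100 / 40
= 2.50

2.50 dmg/mana


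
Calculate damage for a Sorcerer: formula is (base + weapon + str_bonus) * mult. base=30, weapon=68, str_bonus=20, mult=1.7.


Sum base + weapon + str = 30 + 68 + 20 = 118
Multiply by 1.7:
118 * 1.7 = 200.6

200.6 damage


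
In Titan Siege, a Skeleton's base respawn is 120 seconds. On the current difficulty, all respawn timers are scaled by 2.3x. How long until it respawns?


Respawn time = base * multiplier
= 120 * 2.3
= 276.0 seconds

276.0 seconds


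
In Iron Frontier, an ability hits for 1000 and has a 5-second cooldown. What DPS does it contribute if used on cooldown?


DPS = damage / cooldown
= 1000 / 5
= 200.00

200.00 DPS


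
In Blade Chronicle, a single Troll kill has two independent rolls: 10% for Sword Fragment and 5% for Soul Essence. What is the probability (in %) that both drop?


For independent events, P(both) = P(A) * P(B)
= 10% * 5%
= 50 / 100 %
= 0.5%

0.5%


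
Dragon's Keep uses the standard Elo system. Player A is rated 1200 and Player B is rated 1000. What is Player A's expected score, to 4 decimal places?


Elo expected score: Ea = 1/(1 + 10^((Rb-Ra)/400))
Rb - Ra = 1000 - 1200 = -200
(Rb-Ra)/400 = -200/400 = -0.5
10^-0.5 = 0.316228
Ea = 1/(1 + 0.316228) = 1/1.316228 = 0.7597

0.7597


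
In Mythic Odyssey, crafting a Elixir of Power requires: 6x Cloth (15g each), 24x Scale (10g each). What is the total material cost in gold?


Cost breakdown:
  Cloth: 6 * 15 = 90
  Scale: 24 * 10 = 240
Total = 90 + 240 = 330

330 gold


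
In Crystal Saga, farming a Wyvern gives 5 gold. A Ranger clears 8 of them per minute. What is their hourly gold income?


Gold per minute = 5 * 8 = 40
Gold per hour = 40 * 60 = 2400

2400 gold/hour


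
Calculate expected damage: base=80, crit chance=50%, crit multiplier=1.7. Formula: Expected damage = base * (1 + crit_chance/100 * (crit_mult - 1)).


E[dmg] = base * (1 + crit_chance * (crit_mult - 1))
cc as decimal = 50/100 = 0.5
cm - 1 = 1.7 - 1 = 0.7
Bonus factor = 0.5 * 0.7 = 0.35
Total multiplier = 1 + 0.35 = 1.35
Expected damage = 80 * 1.35 = 108.00

108.00 damage


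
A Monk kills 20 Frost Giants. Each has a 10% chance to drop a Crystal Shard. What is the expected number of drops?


Expected drops = kills * (drop_rate / 100)
= 20 * (10 / 100)
= 20 * 0.1
= 2.0

2.0 drops


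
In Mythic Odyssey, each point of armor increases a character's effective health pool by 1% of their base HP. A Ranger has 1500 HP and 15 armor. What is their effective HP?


EHP = 1500 * (1 + 15/100)
= 1500 * (1 + 0.15)
= 1500 * 1.15
= 1725.0

1725.0 EHP


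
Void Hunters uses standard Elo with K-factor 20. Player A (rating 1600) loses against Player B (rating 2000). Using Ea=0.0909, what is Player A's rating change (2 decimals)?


Elo update: delta = K * (S - Ea), where S = 0 (loses)
S - Ea = 0 - 0.0909 = -0.0909
Rating change = 20 * -0.0909
= -1.82

-1.82 rating points


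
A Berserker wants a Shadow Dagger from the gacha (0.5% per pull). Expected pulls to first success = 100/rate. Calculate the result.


Expected pulls for a geometric distribution = 1/p = 100 / rate%
= 100 / 0.5
= 200.0

200.0 pulls


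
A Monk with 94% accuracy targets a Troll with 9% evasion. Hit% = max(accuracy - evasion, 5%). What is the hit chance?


accuracy - evasion = 94 - 9 = 85
Apply floor: max(85, 5) = 85
Hit chance = 85%

85%


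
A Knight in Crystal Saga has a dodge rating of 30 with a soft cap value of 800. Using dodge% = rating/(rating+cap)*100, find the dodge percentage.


dodge% = 30 / (30 + 800) * 100
= 30 / 830 * 100
= 0.036145 * 100
= 3.61%

3.61%


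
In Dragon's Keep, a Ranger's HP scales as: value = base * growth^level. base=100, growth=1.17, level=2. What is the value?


value = base * growth^level
= 100 * 1.17^2
= 100 * 1.3689
= 136.89

136.89 HP


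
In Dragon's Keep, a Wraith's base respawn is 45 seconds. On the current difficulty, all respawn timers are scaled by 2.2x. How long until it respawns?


Respawn time = base * multiplier
= 45 * 2.2
= 99.0 seconds

99.0 seconds


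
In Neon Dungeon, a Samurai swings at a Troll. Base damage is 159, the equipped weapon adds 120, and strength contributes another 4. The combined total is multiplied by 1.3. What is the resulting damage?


Sum base + weapon + str = 159 + 120 + 4 = 283
Multiply by 1.3:
283 * 1.3 = 367.9

367.9 damage


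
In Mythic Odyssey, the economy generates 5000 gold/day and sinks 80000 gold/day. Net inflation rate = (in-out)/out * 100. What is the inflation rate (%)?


Net gold = 5000 - 80000 = -75000
Inflation rate = net / sunk * 100 = -75000 / 80000 * 100
= -0.9375 * 100
= -93.75%

-93.75%


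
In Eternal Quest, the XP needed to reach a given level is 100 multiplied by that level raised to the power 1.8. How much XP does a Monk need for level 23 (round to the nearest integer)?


XP = 100 * level^1.8
Substitute level = 23:
XP = 100 * 23^1.8
= 100 * 282.5596
= 28256

28256 XP


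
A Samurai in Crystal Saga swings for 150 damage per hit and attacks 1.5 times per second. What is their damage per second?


DPS = damage * attack_speed
= 150 * 1.5
= 225.0

225.0 DPS


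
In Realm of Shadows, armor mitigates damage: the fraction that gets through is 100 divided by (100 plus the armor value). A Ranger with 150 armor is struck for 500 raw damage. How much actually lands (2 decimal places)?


actual = 500 * 100 / (100 + 150)
= 500 * 100 / 250
= 50000 / 250
= 200.00

200.00 damage


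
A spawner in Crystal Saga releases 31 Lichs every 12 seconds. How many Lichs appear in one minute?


Spawns per minute = count * (60 / interval)
= 31 * (60 / 12)
= 31 * 5.0
= 155.0

155.0 per minute


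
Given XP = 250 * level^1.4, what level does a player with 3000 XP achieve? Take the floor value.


XP = 250 * level^1.4, so level = (XP / 250)^(1/1.4)
= (3000 / 250)^(1/1.4)
= 12.0^0.7143
= 5.8999
Floor: level = 5

level 5
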